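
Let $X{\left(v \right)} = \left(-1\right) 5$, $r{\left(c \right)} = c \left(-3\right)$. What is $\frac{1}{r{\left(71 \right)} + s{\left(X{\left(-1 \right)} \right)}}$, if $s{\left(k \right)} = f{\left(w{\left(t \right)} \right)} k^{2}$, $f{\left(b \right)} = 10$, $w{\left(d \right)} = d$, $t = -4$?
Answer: $\frac{1}{37} \approx 0.027027$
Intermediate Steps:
$r{\left(c \right)} = - 3 c$
$X{\left(v \right)} = -5$
$s{\left(k \right)} = 10 k^{2}$
$\frac{1}{r{\left(71 \right)} + s{\left(X{\left(-1 \right)} \right)}} = \frac{1}{\left(-3\right) 71 + 10 \left(-5\right)^{2}} = \frac{1}{-213 + 10 \cdot 25} = \frac{1}{-213 + 250} = \frac{1}{37}$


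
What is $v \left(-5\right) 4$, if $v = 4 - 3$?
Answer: $-20$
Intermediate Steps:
$v = 1$ ($v = 4 - 3 = 1$)
$v \left(-5\right) 4 = 1 \left(-5\right) 4 = \left(-5\right) 4 = -20$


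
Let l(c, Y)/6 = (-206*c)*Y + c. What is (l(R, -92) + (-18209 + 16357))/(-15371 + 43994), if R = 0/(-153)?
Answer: -1852/28623 ≈ -0.064703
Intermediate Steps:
R = 0 (R = 0*(-1/153) = 0)
l(c, Y) = 6*c - 1236*Y*c (l(c, Y) = 6*((-206*c)*Y + c) = 6*(-206*Y*c + c) = 6*(c - 206*Y*c) = 6*c - 1236*Y*c)
(l(R, -92) + (-18209 + 16357))/(-15371 + 43994) = (6*0*(1 - 206*(-92)) + (-18209 + 16357))/(-15371 + 43994) = (6*0*(1 + 18952) - 1852)/28623 = (6*0*18953 - 1852)*(1/28623) = (0 - 1852)*(1/28623) = -1852*1/28623 = -1852/28623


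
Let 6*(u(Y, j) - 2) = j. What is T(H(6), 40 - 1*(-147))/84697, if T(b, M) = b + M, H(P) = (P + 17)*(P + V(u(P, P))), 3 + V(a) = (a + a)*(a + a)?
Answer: 1084/84697 ≈ 0.012799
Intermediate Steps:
u(Y, j) = 2 + j/6
V(a) = -3 + 4*a² (V(a) = -3 + (a + a)*(a + a) = -3 + (2*a)*(2*a) = -3 + 4*a²)
H(P) = (17 + P)*(-3 + P + 4*(2 + P/6)²) (H(P) = (P + 17)*(P + (-3 + 4*(2 + P/6)²)) = (17 + P)*(-3 + P + 4*(2 + P/6)²))
T(b, M) = M + b
T(H(6), 40 - 1*(-147))/84697 = ((40 - 1*(-147)) + (221 + (⅑)*6³ + (50/9)*6² + (226/3)*6))/84697 = ((40 + 147) + (221 + (⅑)*216 + (50/9)*36 + 452))*(1/84697) = (187 + (221 + 24 + 200 + 452))*(1/84697) = (187 + 897)*(1/84697) = 1084*(1/84697) = 1084/84697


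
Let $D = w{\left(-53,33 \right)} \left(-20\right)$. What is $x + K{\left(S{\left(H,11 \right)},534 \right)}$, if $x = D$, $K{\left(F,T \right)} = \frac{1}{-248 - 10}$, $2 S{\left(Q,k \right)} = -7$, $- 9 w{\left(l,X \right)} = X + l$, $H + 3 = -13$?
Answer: $- \frac{34403}{774} \approx -44.448$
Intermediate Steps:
$H = -16$ ($H = -3 - 13 = -16$)
$w{\left(l,X \right)} = - \frac{X}{9} - \frac{l}{9}$ ($w{\left(l,X \right)} = - \frac{X + l}{9} = - \frac{X}{9} - \frac{l}{9}$)
$S{\left(Q,k \right)} = - \frac{7}{2}$ ($S{\left(Q,k \right)} = \frac{1}{2} \left(-7\right) = - \frac{7}{2}$)
$D = - \frac{400}{9}$ ($D = \left(\left(- \frac{1}{9}\right) 33 - - \frac{53}{9}\right) \left(-20\right) = \left(- \frac{11}{3} + \frac{53}{9}\right) \left(-20\right) = \frac{20}{9} \left(-20\right) = - \frac{400}{9} \approx -44.444$)
$K{\left(F,T \right)} = - \frac{1}{258}$ ($K{\left(F,T \right)} = \frac{1}{-258} = - \frac{1}{258}$)
$x = - \frac{400}{9} \approx -44.444$
$x + K{\left(S{\left(H,11 \right)},534 \right)} = - \frac{400}{9} - \frac{1}{258} = - \frac{34403}{774}$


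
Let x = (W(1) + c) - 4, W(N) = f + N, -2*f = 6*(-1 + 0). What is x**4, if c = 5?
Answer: 625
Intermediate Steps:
f = 3 (f = -3*(-1 + 0) = -3*(-1) = -1/2*(-6) = 3)
W(N) = 3 + N
x = 5 (x = ((3 + 1) + 5) - 4 = (4 + 5) - 4 = 9 - 4 = 5)
x**4 = 5**4 = 625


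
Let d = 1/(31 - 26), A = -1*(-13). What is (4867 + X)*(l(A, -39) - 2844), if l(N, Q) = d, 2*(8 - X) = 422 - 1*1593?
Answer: -155285699/10 ≈ -1.5529e+7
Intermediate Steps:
A = 13
X = 1187/2 (X = 8 - (422 - 1*1593)/2 = 8 - (422 - 1593)/2 = 8 - ½*(-1171) = 8 + 1171/2 = 1187/2 ≈ 593.50)
d = ⅕ (d = 1/5 = ⅕ ≈ 0.20000)
l(N, Q) = ⅕
(4867 + X)*(l(A, -39) - 2844) = (4867 + 1187/2)*(⅕ - 2844) = (10921/2)*(-14219/5) = -155285699/10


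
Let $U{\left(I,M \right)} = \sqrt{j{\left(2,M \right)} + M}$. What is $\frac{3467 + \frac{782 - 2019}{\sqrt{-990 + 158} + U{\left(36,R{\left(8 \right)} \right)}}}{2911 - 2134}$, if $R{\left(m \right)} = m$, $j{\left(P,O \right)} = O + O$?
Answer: $\frac{-1237 + 6934 \sqrt{6} + 27736 i \sqrt{13}}{1554 \left(\sqrt{6} + 4 i \sqrt{13}\right)} \approx 4.4529 + 0.053646 i$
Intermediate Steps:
$j{\left(P,O \right)} = 2 O$
$U{\left(I,M \right)} = \sqrt{3} \sqrt{M}$ ($U{\left(I,M \right)} = \sqrt{2 M + M} = \sqrt{3 M} = \sqrt{3} \sqrt{M}$)
$\frac{3467 + \frac{782 - 2019}{\sqrt{-990 + 158} + U{\left(36,R{\left(8 \right)} \right)}}}{2911 - 2134} = \frac{3467 + \frac{782 - 2019}{\sqrt{-990 + 158} + \sqrt{3} \sqrt{8}}}{2911 - 2134} = \frac{3467 - \frac{1237}{\sqrt{-832} + \sqrt{3} \cdot 2 \sqrt{2}}}{777} = \left(3467 - \frac{1237}{8 i \sqrt{13} + 2 \sqrt{6}}\right) \frac{1}{777} = \left(3467 - \frac{1237}{2 \sqrt{6} + 8 i \sqrt{13}}\right) \frac{1}{777} = \frac{3467}{777} - \frac{1237}{777 \left(2 \sqrt{6} + 8 i \sqrt{13}\right)}$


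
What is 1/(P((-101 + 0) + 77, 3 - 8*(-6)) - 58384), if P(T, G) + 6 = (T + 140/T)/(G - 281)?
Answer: -1380/80578021 ≈ -1.7126e-5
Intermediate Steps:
P(T, G) = -6 + (T + 140/T)/(-281 + G) (P(T, G) = -6 + (T + 140/T)/(G - 281) = -6 + (T + 140/T)/(-281 + G))
1/(P((-101 + 0) + 77, 3 - 8*(-6)) - 58384) = 1/((140 + ((-101 + 0) + 77)² + 1686*((-101 + 0) + 77) - 6*(3 - 8*(-6))*((-101 + 0) + 77))/(((-101 + 0) + 77)*(-281 + (3 - 8*(-6)))) - 58384) = 1/((140 + (-101 + 77)² + 1686*(-101 + 77) - 6*(3 + 48)*(-101 + 77))/((-101 + 77)*(-281 + (3 + 48))) - 58384) = 1/((140 + (-24)² + 1686*(-24) - 6*51*(-24))/((-24)*(-281 + 51)) - 58384) = 1/(-1/24*(140 + 576 - 40464 + 7344)/(-230) - 58384) = 1/(-1/24*(-1/230)*(-32404) - 58384) = 1/(-8101/1380 - 58384) = 1/(-80578021/1380) = -1380/80578021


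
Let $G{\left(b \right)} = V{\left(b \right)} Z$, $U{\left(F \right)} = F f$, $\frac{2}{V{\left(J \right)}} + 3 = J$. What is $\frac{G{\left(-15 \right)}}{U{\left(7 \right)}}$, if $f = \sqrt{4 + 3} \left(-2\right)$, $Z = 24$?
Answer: $\frac{4 \sqrt{7}}{147} \approx 0.071993$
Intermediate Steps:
$V{\left(J \right)} = \frac{2}{-3 + J}$
$f = - 2 \sqrt{7}$ ($f = \sqrt{7} \left(-2\right) = - 2 \sqrt{7} \approx -5.2915$)
$U{\left(F \right)} = - 2 F \sqrt{7}$ ($U{\left(F \right)} = F \left(- 2 \sqrt{7}\right) = - 2 F \sqrt{7}$)
$G{\left(b \right)} = \frac{48}{-3 + b}$ ($G{\left(b \right)} = \frac{2}{-3 + b} 24 = \frac{48}{-3 + b}$)
$\frac{G{\left(-15 \right)}}{U{\left(7 \right)}} = \frac{48 \frac{1}{-3 - 15}}{\left(-2\right) 7 \sqrt{7}} = \frac{48 \frac{1}{-18}}{\left(-14\right) \sqrt{7}} = 48 \left(- \frac{1}{18}\right) \left(- \frac{\sqrt{7}}{98}\right) = - \frac{8 \left(- \frac{\sqrt{7}}{98}\right)}{3} = \frac{4 \sqrt{7}}{147}$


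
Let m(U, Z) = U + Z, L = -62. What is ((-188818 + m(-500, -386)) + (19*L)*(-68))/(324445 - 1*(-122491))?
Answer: -13700/55867 ≈ -0.24523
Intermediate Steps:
((-188818 + m(-500, -386)) + (19*L)*(-68))/(324445 - 1*(-122491)) = ((-188818 + (-500 - 386)) + (19*(-62))*(-68))/(324445 - 1*(-122491)) = ((-188818 - 886) - 1178*(-68))/(324445 + 122491) = (-189704 + 80104)/446936 = -109600*1/446936 = -13700/55867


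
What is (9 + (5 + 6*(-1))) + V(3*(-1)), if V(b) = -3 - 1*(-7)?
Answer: 12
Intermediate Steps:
V(b) = 4 (V(b) = -3 + 7 = 4)
(9 + (5 + 6*(-1))) + V(3*(-1)) = (9 + (5 + 6*(-1))) + 4 = (9 + (5 - 6)) + 4 = (9 - 1) + 4 = 8 + 4 = 12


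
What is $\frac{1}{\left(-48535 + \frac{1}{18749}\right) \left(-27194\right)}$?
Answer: $\frac{18749}{24746069924516} \approx 7.5766 \cdot 10^{-10}$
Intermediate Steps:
$\frac{1}{\left(-48535 + \frac{1}{18749}\right) \left(-27194\right)} = \frac{1}{-48535 + \frac{1}{18749}} \left(- \frac{1}{27194}\right) = \frac{1}{- \frac{909982714}{18749}} \left(- \frac{1}{27194}\right) = \left(- \frac{18749}{909982714}\right) \left(- \frac{1}{27194}\right) = \frac{18749}{24746069924516}$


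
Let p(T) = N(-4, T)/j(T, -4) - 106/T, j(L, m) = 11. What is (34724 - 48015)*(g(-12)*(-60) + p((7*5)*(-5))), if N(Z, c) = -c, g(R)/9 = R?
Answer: -166214468181/1925 ≈ -8.6345e+7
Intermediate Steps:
g(R) = 9*R
p(T) = -106/T - T/11 (p(T) = -T/11 - 106/T = -106/T - T/11)
(34724 - 48015)*(g(-12)*(-60) + p((7*5)*(-5))) = (34724 - 48015)*((9*(-12))*(-60) + (-106/((7*5)*(-5)) - 7*5*(-5)/11)) = -13291*(-108*(-60) + (-106/(35*(-5)) - 35*(-5)/11)) = -13291*(6480 + (-106/(-175) - 1/11*(-175))) = -13291*(6480 + (-106*(-1/175) + 175/11)) = -13291*(6480 + (106/175 + 175/11)) = -13291*(6480 + 31791/1925) = -13291*12505791/1925 = -166214468181/1925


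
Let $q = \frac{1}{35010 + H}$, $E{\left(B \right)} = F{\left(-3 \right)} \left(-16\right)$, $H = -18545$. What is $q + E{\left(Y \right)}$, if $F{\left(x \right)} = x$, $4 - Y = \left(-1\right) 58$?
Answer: $\frac{790321}{16465} \approx 48.0$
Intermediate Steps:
$Y = 62$ ($Y = 4 - \left(-1\right) 58 = 4 - -58 = 4 + 58 = 62$)
$E{\left(B \right)} = 48$ ($E{\left(B \right)} = \left(-3\right) \left(-16\right) = 48$)
$q = \frac{1}{16465}$ ($q = \frac{1}{35010 - 18545} = \frac{1}{16465} \approx 6.0735 \cdot 10^{-5}$)
$q + E{\left(Y \right)} = \frac{1}{16465} + 48 = \frac{790321}{16465}$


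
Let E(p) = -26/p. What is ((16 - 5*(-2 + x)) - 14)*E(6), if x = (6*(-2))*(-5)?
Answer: 1248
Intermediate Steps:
x = 60 (x = -12*(-5) = 60)
((16 - 5*(-2 + x)) - 14)*E(6) = ((16 - 5*(-2 + 60)) - 14)*(-26/6) = ((16 - 5*58) - 14)*(-26*⅙) = ((16 - 290) - 14)*(-13/3) = (-274 - 14)*(-13/3) = -288*(-13/3) = 1248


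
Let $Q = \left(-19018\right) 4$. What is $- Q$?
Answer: $76072$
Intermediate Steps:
$Q = -76072$
$- Q = \left(-1\right) \left(-76072\right) = 76072$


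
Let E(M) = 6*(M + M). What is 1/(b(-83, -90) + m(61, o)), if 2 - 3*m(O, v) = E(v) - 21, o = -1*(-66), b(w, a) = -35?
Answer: -3/874 ≈ -0.0034325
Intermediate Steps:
E(M) = 12*M (E(M) = 6*(2*M) = 12*M)
o = 66
m(O, v) = 23/3 - 4*v (m(O, v) = ⅔ - (12*v - 21)/3 = ⅔ - (-21 + 12*v)/3 = ⅔ + (7 - 4*v) = 23/3 - 4*v)
1/(b(-83, -90) + m(61, o)) = 1/(-35 + (23/3 - 4*66)) = 1/(-35 + (23/3 - 264)) = 1/(-35 - 769/3) = 1/(-874/3) = -3/874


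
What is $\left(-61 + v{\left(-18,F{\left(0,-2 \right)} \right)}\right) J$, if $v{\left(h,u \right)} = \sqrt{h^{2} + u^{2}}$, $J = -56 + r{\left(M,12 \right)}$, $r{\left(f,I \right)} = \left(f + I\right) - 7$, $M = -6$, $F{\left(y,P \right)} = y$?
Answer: $2451$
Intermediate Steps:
$r{\left(f,I \right)} = -7 + I + f$ ($r{\left(f,I \right)} = \left(I + f\right) - 7 = -7 + I + f$)
$J = -57$ ($J = -56 - 1 = -57$)
$\left(-61 + v{\left(-18,F{\left(0,-2 \right)} \right)}\right) J = \left(-61 + \sqrt{\left(-18\right)^{2} + 0^{2}}\right) \left(-57\right) = \left(-61 + \sqrt{324 + 0}\right) \left(-57\right) = \left(-61 + \sqrt{324}\right) \left(-57\right) = \left(-61 + 18\right) \left(-57\right) = \left(-43\right) \left(-57\right) = 2451$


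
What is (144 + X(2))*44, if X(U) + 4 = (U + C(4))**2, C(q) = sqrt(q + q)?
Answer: 6688 + 352*sqrt(2) ≈ 7185.8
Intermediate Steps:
C(q) = sqrt(2)*sqrt(q) (C(q) = sqrt(2*q) = sqrt(2)*sqrt(q))
X(U) = -4 + (U + 2*sqrt(2))**2 (X(U) = -4 + (U + sqrt(2)*sqrt(4))**2 = -4 + (U + sqrt(2)*2)**2 = -4 + (U + 2*sqrt(2))**2)
(144 + X(2))*44 = (144 + (-4 + (2 + 2*sqrt(2))**2))*44 = (140 + (2 + 2*sqrt(2))**2)*44 = 6160 + 44*(2 + 2*sqrt(2))**2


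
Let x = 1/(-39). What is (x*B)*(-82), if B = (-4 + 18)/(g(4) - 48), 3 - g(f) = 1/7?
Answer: -2009/3081 ≈ -0.65206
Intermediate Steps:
x = -1/39 ≈ -0.025641
g(f) = 20/7 (g(f) = 3 - 1/7 = 3 - 1*⅐ = 3 - ⅐ = 20/7)
B = -49/158 (B = (-4 + 18)/(20/7 - 48) = 14/(-316/7) = 14*(-7/316) = -49/158 ≈ -0.31013)
(x*B)*(-82) = -1/39*(-49/158)*(-82) = (49/6162)*(-82) = -2009/3081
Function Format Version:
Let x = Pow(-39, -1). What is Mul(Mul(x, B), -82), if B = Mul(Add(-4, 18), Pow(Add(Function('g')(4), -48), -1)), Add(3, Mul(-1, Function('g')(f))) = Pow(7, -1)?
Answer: Rational(-2009, 3081) ≈ -0.65206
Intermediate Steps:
x = Rational(-1, 39) ≈ -0.025641
Function('g')(f) = Rational(20, 7) (Function('g')(f) = Add(3, Mul(-1, Pow(7, -1))) = Add(3, Mul(-1, Rational(1, 7))) = Add(3, Rational(-1, 7)) = Rational(20, 7))
B = Rational(-49, 158) (B = Mul(Add(-4, 18), Pow(Add(Rational(20, 7), -48), -1)) = Mul(14, Pow(Rational(-316, 7), -1)) = Mul(14, Rational(-7, 316)) = Rational(-49, 158) ≈ -0.31013)
Mul(Mul(x, B), -82) = Mul(Mul(Rational(-1, 39), Rational(-49, 158)), -82) = Mul(Rational(49, 6162), -82) = Rational(-2009, 3081)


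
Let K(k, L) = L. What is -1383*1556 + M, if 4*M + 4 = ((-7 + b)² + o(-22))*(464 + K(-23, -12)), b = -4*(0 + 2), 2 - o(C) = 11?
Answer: -2127541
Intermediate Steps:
o(C) = -9 (o(C) = 2 - 1*11 = 2 - 11 = -9)
b = -8 (b = -4*2 = -8)
M = 24407 (M = -1 + (((-7 - 8)² - 9)*(464 - 12))/4 = -1 + (((-15)² - 9)*452)/4 = -1 + ((225 - 9)*452)/4 = -1 + (216*452)/4 = -1 + (¼)*97632 = -1 + 24408 = 24407)
-1383*1556 + M = -1383*1556 + 24407 = -2151948 + 24407 = -2127541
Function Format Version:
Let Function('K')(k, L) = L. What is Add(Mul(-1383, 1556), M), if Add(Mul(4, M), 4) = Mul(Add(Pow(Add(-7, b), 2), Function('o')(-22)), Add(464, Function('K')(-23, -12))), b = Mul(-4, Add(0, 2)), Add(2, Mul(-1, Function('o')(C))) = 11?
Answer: -2127541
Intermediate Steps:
Function('o')(C) = -9 (Function('o')(C) = Add(2, Mul(-1, 11)) = Add(2, -11) = -9)
b = -8 (b = Mul(-4, 2) = -8)
M = 24407 (M = Add(-1, Mul(Rational(1, 4), Mul(Add(Pow(Add(-7, -8), 2), -9), Add(464, -12)))) = Add(-1, Mul(Rational(1, 4), Mul(Add(Pow(-15, 2), -9), 452))) = Add(-1, Mul(Rational(1, 4), Mul(Add(225, -9), 452))) = Add(-1, Mul(Rational(1, 4), Mul(216, 452))) = Add(-1, Mul(Rational(1, 4), 97632)) = Add(-1, 24408) = 24407)
Add(Mul(-1383, 1556), M) = Add(Mul(-1383, 1556), 24407) = Add(-2151948, 24407) = -2127541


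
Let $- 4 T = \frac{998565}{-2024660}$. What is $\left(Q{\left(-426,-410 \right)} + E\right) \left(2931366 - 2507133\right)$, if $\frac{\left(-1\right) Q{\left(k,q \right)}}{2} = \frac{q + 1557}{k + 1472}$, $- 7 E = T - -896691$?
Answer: $- \frac{46036308600303515685}{847117744} \approx -5.4345 \cdot 10^{10}$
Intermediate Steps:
$T = \frac{199713}{1619728}$ ($T = - \frac{998565 \frac{1}{-2024660}}{4} = - \frac{998565 \left(- \frac{1}{2024660}\right)}{4} = \left(- \frac{1}{4}\right) \left(- \frac{199713}{404932}\right) = \frac{199713}{1619728} \approx 0.1233$)
$E = - \frac{207485102823}{1619728}$ ($E = - \frac{\frac{199713}{1619728} - -896691}{7} = - \frac{\frac{199713}{1619728} + 896691}{7} = \left(- \frac{1}{7}\right) \frac{1452395719761}{1619728} = - \frac{207485102823}{1619728} \approx -1.281 \cdot 10^{5}$)
$Q{\left(k,q \right)} = - \frac{2 \left(1557 + q\right)}{1472 + k}$ ($Q{\left(k,q \right)} = - 2 \frac{q + 1557}{k + 1472} = - 2 \frac{1557 + q}{1472 + k} = - \frac{2 \left(1557 + q\right)}{1472 + k}$)
$\left(Q{\left(-426,-410 \right)} + E\right) \left(2931366 - 2507133\right) = \left(\frac{2 \left(-1557 - -410\right)}{1472 - 426} - \frac{207485102823}{1619728}\right) \left(2931366 - 2507133\right) = \left(\frac{2 \left(-1557 + 410\right)}{1046} - \frac{207485102823}{1619728}\right) 424233 = \left(2 \cdot \frac{1}{1046} \left(-1147\right) - \frac{207485102823}{1619728}\right) 424233 = \left(- \frac{1147}{523} - \frac{207485102823}{1619728}\right) 424233 = \left(- \frac{108516566604445}{847117744}\right) 424233 = - \frac{46036308600303515685}{847117744}$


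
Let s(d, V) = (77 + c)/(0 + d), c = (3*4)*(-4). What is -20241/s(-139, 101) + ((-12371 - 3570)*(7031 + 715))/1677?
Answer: 379115743/16211 ≈ 23386.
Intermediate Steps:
c = -48 (c = 12*(-4) = -48)
s(d, V) = 29/d (s(d, V) = (77 - 48)/(0 + d) = 29/d)
-20241/s(-139, 101) + ((-12371 - 3570)*(7031 + 715))/1677 = -20241/(29/(-139)) + ((-12371 - 3570)*(7031 + 715))/1677 = -20241/(29*(-1/139)) - 15941*7746*(1/1677) = -20241/(-29/139) - 123478986*1/1677 = -20241*(-139/29) - 41159662/559 = 2813499/29 - 41159662/559 = 379115743/16211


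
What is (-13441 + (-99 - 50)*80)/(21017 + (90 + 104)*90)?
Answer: -25361/38477 ≈ -0.65912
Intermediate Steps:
(-13441 + (-99 - 50)*80)/(21017 + (90 + 104)*90) = (-13441 - 149*80)/(21017 + 194*90) = (-13441 - 11920)/(21017 + 17460) = -25361/38477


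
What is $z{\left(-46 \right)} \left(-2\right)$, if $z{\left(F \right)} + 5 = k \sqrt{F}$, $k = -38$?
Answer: $10 + 76 i \sqrt{46} \approx 10.0 + 515.46 i$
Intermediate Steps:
$z{\left(F \right)} = -5 - 38 \sqrt{F}$
$z{\left(-46 \right)} \left(-2\right) = \left(-5 - 38 \sqrt{-46}\right) \left(-2\right) = \left(-5 - 38 i \sqrt{46}\right) \left(-2\right) = 10 + 76 i \sqrt{46}$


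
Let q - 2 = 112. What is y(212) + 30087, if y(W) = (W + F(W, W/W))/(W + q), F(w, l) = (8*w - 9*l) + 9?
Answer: 4905135/163 ≈ 30093.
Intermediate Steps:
q = 114 (q = 2 + 112 = 114)
F(w, l) = 9 - 9*l + 8*w (F(w, l) = (-9*l + 8*w) + 9 = 9 - 9*l + 8*w)
y(W) = 9*W/(114 + W) (y(W) = (W + (9 - 9*W/W + 8*W))/(W + 114) = (W + (9 - 9*1 + 8*W))/(114 + W) = (W + (9 - 9 + 8*W))/(114 + W) = (W + 8*W)/(114 + W) = (9*W)/(114 + W) = 9*W/(114 + W))
y(212) + 30087 = 9*212/(114 + 212) + 30087 = 9*212/326 + 30087 = 9*212*(1/326) + 30087 = 954/163 + 30087 = 4905135/163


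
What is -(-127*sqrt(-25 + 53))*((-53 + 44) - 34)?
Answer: -10922*sqrt(7) ≈ -28897.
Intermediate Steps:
-(-127*sqrt(-25 + 53))*((-53 + 44) - 34) = -(-254*sqrt(7))*(-9 - 34) = -(-254*sqrt(7))*(-43) = -10922*sqrt(7)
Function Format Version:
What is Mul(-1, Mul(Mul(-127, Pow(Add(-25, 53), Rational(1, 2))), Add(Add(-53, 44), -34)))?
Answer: Mul(-10922, Pow(7, Rational(1, 2))) ≈ -28897.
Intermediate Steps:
Mul(-1, Mul(Mul(-127, Pow(Add(-25, 53), Rational(1, 2))), Add(Add(-53, 44), -34))) = Mul(-1, Mul(Mul(-127, Pow(28, Rational(1, 2))), Add(-9, -34))) = Mul(-1, Mul(Mul(-127, Mul(2, Pow(7, Rational(1, 2)))), -43)) = Mul(-1, Mul(Mul(-254, Pow(7, Rational(1, 2))), -43)) = Mul(-1, Mul(10922, Pow(7, Rational(1, 2)))) = Mul(-10922, Pow(7, Rational(1, 2)))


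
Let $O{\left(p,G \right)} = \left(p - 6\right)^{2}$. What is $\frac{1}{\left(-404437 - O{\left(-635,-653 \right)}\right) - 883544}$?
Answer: $- \frac{1}{1698862} \approx -5.8863 \cdot 10^{-7}$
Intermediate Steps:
$O{\left(p,G \right)} = \left(-6 + p\right)^{2}$
$\frac{1}{\left(-404437 - O{\left(-635,-653 \right)}\right) - 883544} = \frac{1}{\left(-404437 - \left(-6 - 635\right)^{2}\right) - 883544} = \frac{1}{\left(-404437 - \left(-641\right)^{2}\right) - 883544} = \frac{1}{\left(-404437 - 410881\right) - 883544} = \frac{1}{-815318 - 883544} = \frac{1}{-1698862} = - \frac{1}{1698862}$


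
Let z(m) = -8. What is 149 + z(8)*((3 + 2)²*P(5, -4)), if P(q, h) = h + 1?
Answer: 749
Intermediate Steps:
P(q, h) = 1 + h
149 + z(8)*((3 + 2)²*P(5, -4)) = 149 - 8*(3 + 2)²*(1 - 4) = 149 - 8*5²*(-3) = 149 - 200*(-3) = 149 - 8*(-75) = 149 + 600 = 749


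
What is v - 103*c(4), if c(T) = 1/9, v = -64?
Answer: -679/9 ≈ -75.444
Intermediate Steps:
c(T) = 1/9
v - 103*c(4) = -64 - 103*1/9 = -64 - 103/9 = -679/9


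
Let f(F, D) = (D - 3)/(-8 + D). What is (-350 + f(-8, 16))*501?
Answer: -1396287/8 ≈ -1.7454e+5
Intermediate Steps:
f(F, D) = (-3 + D)/(-8 + D)
(-350 + f(-8, 16))*501 = (-350 + (-3 + 16)/(-8 + 16))*501 = (-350 + 13/8)*501 = -2787/8*501 = -1396287/8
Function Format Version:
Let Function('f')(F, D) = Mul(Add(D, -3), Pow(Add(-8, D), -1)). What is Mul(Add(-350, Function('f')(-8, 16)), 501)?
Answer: Rational(-1396287, 8) ≈ -1.7454e+5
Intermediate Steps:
Function('f')(F, D) = Mul(Pow(Add(-8, D), -1), Add(-3, D)) (Function('f')(F, D) = Mul(Add(-3, D), Pow(Add(-8, D), -1)) = Mul(Pow(Add(-8, D), -1), Add(-3, D)))
Mul(Add(-350, Function('f')(-8, 16)), 501) = Mul(Add(-350, Mul(Pow(Add(-8, 16), -1), Add(-3, 16))), 501) = Mul(Add(-350, Mul(Pow(8, -1), 13)), 501) = Mul(Add(-350, Mul(Rational(1, 8), 13)), 501) = Mul(Add(-350, Rational(13, 8)), 501) = Mul(Rational(-2787, 8), 501) = Rational(-1396287, 8)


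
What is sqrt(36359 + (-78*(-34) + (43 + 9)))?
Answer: sqrt(39063) ≈ 197.64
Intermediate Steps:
sqrt(36359 + (-78*(-34) + (43 + 9))) = sqrt(36359 + (2652 + 52)) = sqrt(36359 + 2704) = sqrt(39063)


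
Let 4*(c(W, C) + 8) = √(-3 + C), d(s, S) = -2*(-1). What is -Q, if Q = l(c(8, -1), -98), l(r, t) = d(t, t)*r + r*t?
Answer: -768 + 48*I ≈ -768.0 + 48.0*I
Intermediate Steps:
d(s, S) = 2
c(W, C) = -8 + √(-3 + C)/4
l(r, t) = 2*r + r*t
Q = 768 - 48*I (Q = (-8 + √(-3 - 1)/4)*(2 - 98) = (-8 + √(-4)/4)*(-96) = (-8 + (2*I)/4)*(-96) = (-8 + I/2)*(-96) = 768 - 48*I ≈ 768.0 - 48.0*I)
-Q = -(768 - 48*I) = -768 + 48*I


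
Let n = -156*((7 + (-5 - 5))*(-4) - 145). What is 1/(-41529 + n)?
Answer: -1/20781 ≈ -4.8121e-5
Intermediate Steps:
n = 20748 (n = -156*((7 - 10)*(-4) - 145) = -156*(-3*(-4) - 145) = -156*(12 - 145) = -156*(-133) = 20748)
1/(-41529 + n) = 1/(-41529 + 20748) = 1/(-20781) = -1/20781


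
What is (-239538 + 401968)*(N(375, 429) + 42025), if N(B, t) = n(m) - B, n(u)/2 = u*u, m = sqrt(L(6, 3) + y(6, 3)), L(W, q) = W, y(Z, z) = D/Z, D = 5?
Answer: 20302288130/3 ≈ 6.7674e+9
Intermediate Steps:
y(Z, z) = 5/Z
m = sqrt(246)/6 (m = sqrt(6 + 5/6) = sqrt(41/6) = sqrt(246)/6 ≈ 2.6141)
n(u) = 2*u**2 (n(u) = 2*(u*u) = 2*u**2)
N(B, t) = 41/3 - B (N(B, t) = 2*(sqrt(246)/6)**2 - B = 2*(41/6) - B = 41/3 - B)
(-239538 + 401968)*(N(375, 429) + 42025) = (-239538 + 401968)*((41/3 - 1*375) + 42025) = 162430*((41/3 - 375) + 42025) = 162430*(-1084/3 + 42025) = 162430*(124991/3) = 20302288130/3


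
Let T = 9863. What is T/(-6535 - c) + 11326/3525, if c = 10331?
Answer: 52085747/19817550 ≈ 2.6283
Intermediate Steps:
T/(-6535 - c) + 11326/3525 = 9863/(-6535 - 1*10331) + 11326/3525 = 9863/(-6535 - 10331) + 11326*(1/3525) = 9863/(-16866) + 11326/3525 = 9863*(-1/16866) + 11326/3525 = -9863/16866 + 11326/3525 = 52085747/19817550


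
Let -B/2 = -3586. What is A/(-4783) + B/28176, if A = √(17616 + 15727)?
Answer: 1793/7044 - √33343/4783 ≈ 0.21637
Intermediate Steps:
B = 7172 (B = -2*(-3586) = 7172)
A = √33343 ≈ 182.60
A/(-4783) + B/28176 = √33343/(-4783) + 7172/28176 = √33343*(-1/4783) + 7172*(1/28176) = -√33343/4783 + 1793/7044 = 1793/7044 - √33343/4783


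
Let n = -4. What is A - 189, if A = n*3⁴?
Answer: -513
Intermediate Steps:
A = -324 (A = -4*3⁴ = -4*81 = -324)
A - 189 = -324 - 189 = -513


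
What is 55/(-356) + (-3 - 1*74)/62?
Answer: -15411/11036 ≈ -1.3964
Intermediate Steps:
55/(-356) + (-3 - 1*74)/62 = 55*(-1/356) + (-3 - 74)*(1/62) = -55/356 - 77*1/62 = -55/356 - 77/62 = -15411/11036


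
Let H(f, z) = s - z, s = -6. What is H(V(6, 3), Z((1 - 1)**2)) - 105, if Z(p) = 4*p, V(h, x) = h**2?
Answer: -111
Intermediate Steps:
H(f, z) = -6 - z
H(V(6, 3), Z((1 - 1)**2)) - 105 = (-6 - 4*(1 - 1)**2) - 105 = (-6 - 4*0**2) - 105 = (-6 - 4*0) - 105 = (-6 - 1*0) - 105 = (-6 + 0) - 105 = -6 - 105 = -111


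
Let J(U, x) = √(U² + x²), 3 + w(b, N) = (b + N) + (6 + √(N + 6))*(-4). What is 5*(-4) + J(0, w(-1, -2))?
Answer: 18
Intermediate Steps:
w(b, N) = -27 + N + b - 4*√(6 + N) (w(b, N) = -3 + ((b + N) + (6 + √(N + 6))*(-4)) = -3 + ((N + b) + (6 + √(6 + N))*(-4)) = -3 + ((N + b) + (-24 - 4*√(6 + N))) = -3 + (-24 + N + b - 4*√(6 + N)) = -27 + N + b - 4*√(6 + N))
5*(-4) + J(0, w(-1, -2)) = 5*(-4) + √(0² + (-27 - 2 - 1 - 4*√(6 - 2))²) = -20 + √(0 + (-27 - 2 - 1 - 4*√4)²) = -20 + √(0 + (-27 - 2 - 1 - 4*2)²) = -20 + √(0 + (-27 - 2 - 1 - 8)²) = -20 + √(0 + (-38)²) = -20 + √(0 + 1444) = -20 + √1444 = -20 + 38 = 18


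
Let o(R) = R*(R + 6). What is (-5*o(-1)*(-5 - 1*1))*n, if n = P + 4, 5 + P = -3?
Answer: 600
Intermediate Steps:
P = -8 (P = -5 - 3 = -8)
n = -4 (n = -8 + 4 = -4)
o(R) = R*(6 + R)
(-5*o(-1)*(-5 - 1*1))*n = -5*(-(6 - 1))*(-5 - 1*1)*(-4) = -5*(-1*5)*(-5 - 1)*(-4) = -(-25)*(-6)*(-4) = -5*30*(-4) = -150*(-4) = 600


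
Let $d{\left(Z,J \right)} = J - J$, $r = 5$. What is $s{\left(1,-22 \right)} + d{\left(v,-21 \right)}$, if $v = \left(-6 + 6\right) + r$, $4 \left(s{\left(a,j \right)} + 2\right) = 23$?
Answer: $\frac{15}{4} \approx 3.75$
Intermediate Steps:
$s{\left(a,j \right)} = \frac{15}{4}$ ($s{\left(a,j \right)} = -2 + \frac{1}{4} \cdot 23 = -2 + \frac{23}{4} = \frac{15}{4}$)
$v = 5$ ($v = \left(-6 + 6\right) + 5 = 0 + 5 = 5$)
$d{\left(Z,J \right)} = 0$
$s{\left(1,-22 \right)} + d{\left(v,-21 \right)} = \frac{15}{4} + 0 = \frac{15}{4}$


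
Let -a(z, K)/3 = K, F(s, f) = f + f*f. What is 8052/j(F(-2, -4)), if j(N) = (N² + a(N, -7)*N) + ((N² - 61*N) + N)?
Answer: -671/15 ≈ -44.733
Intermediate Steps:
F(s, f) = f + f²
a(z, K) = -3*K
j(N) = -39*N + 2*N² (j(N) = (N² + (-3*(-7))*N) + ((N² - 61*N) + N) = (N² + 21*N) + (N² - 60*N) = -39*N + 2*N²)
8052/j(F(-2, -4)) = 8052/(((-4*(1 - 4))*(-39 + 2*(-4*(1 - 4))))) = 8052/(((-4*(-3))*(-39 + 2*(-4*(-3))))) = 8052/((12*(-39 + 2*12))) = 8052/((12*(-39 + 24))) = 8052/((12*(-15))) = 8052/(-180) = 8052*(-1/180) = -671/15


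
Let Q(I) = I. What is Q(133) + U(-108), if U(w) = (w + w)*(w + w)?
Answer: 46789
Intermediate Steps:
U(w) = 4*w² (U(w) = (2*w)*(2*w) = 4*w²)
Q(133) + U(-108) = 133 + 4*(-108)² = 133 + 4*11664 = 133 + 46656 = 46789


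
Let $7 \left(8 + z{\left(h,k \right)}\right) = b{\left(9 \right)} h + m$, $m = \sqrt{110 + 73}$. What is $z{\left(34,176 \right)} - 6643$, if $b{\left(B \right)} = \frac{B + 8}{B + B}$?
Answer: $- \frac{418724}{63} + \frac{\sqrt{183}}{7} \approx -6644.5$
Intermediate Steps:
$b{\left(B \right)} = \frac{8 + B}{2 B}$
$m = \sqrt{183} \approx 13.528$
$z{\left(h,k \right)} = -8 + \frac{\sqrt{183}}{7} + \frac{17 h}{126}$ ($z{\left(h,k \right)} = -8 + \frac{\frac{8 + 9}{2 \cdot 9} h + \sqrt{183}}{7} = -8 + \frac{\frac{1}{2} \cdot \frac{1}{9} \cdot 17 h + \sqrt{183}}{7} = -8 + \frac{\frac{17 h}{18} + \sqrt{183}}{7} = -8 + \frac{\sqrt{183} + \frac{17 h}{18}}{7} = -8 + \left(\frac{\sqrt{183}}{7} + \frac{17 h}{126}\right) = -8 + \frac{\sqrt{183}}{7} + \frac{17 h}{126}$)
$z{\left(34,176 \right)} - 6643 = \left(-8 + \frac{\sqrt{183}}{7} + \frac{17}{126} \cdot 34\right) - 6643 = \left(-8 + \frac{\sqrt{183}}{7} + \frac{289}{63}\right) - 6643 = \left(- \frac{215}{63} + \frac{\sqrt{183}}{7}\right) - 6643 = - \frac{418724}{63} + \frac{\sqrt{183}}{7}$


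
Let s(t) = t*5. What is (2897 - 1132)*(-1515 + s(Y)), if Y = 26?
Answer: -2444525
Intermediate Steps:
s(t) = 5*t
(2897 - 1132)*(-1515 + s(Y)) = (2897 - 1132)*(-1515 + 5*26) = 1765*(-1515 + 130) = 1765*(-1385) = -2444525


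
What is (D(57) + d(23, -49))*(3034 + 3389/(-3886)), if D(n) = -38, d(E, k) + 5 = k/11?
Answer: -106080615/737 ≈ -1.4394e+5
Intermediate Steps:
d(E, k) = -5 + k/11
(D(57) + d(23, -49))*(3034 + 3389/(-3886)) = (-38 + (-5 + (1/11)*(-49)))*(3034 + 3389/(-3886)) = (-38 + (-5 - 49/11))*(3034 + 3389*(-1/3886)) = (-38 - 104/11)*(3034 - 3389/3886) = -522/11*11786735/3886 = -106080615/737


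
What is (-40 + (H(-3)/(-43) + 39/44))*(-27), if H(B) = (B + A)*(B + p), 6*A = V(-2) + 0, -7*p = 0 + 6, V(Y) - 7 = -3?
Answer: 2008773/1892 ≈ 1061.7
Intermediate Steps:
V(Y) = 4 (V(Y) = 7 - 3 = 4)
p = -6/7 (p = -(0 + 6)/7 = -⅐*6 = -6/7 ≈ -0.85714)
A = ⅔ (A = (4 + 0)/6 = (⅙)*4 = ⅔ ≈ 0.66667)
H(B) = (-6/7 + B)*(⅔ + B) (H(B) = (B + ⅔)*(B - 6/7) = (⅔ + B)*(-6/7 + B) = (-6/7 + B)*(⅔ + B))
(-40 + (H(-3)/(-43) + 39/44))*(-27) = (-40 + ((-4/7 + (-3)² - 4/21*(-3))/(-43) + 39/44))*(-27) = (-40 + ((-4/7 + 9 + 4/7)*(-1/43) + 39*(1/44)))*(-27) = (-40 + (9*(-1/43) + 39/44))*(-27) = (-40 + (-9/43 + 39/44))*(-27) = (-40 + 1281/1892)*(-27) = -74399/1892*(-27) = 2008773/1892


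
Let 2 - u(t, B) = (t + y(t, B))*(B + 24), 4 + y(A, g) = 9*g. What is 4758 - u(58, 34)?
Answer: 25636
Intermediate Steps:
y(A, g) = -4 + 9*g
u(t, B) = 2 - (24 + B)*(-4 + t + 9*B) (u(t, B) = 2 - (t + (-4 + 9*B))*(B + 24) = 2 - (-4 + t + 9*B)*(24 + B) = 2 - (24 + B)*(-4 + t + 9*B))
4758 - u(58, 34) = 4758 - (98 - 212*34 - 24*58 - 9*34**2 - 1*34*58) = 4758 - (98 - 7208 - 1392 - 9*1156 - 1972) = 4758 - (98 - 7208 - 1392 - 10404 - 1972) = 4758 - 1*(-20878) = 4758 + 20878 = 25636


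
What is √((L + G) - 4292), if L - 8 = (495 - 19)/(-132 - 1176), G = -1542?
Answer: I*√623007267/327 ≈ 76.331*I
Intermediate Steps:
L = 2497/327 (L = 8 + (495 - 19)/(-132 - 1176) = 8 + 476/(-1308) = 8 + 476*(-1/1308) = 8 - 119/327 = 2497/327 ≈ 7.6361)
√((L + G) - 4292) = √((2497/327 - 1542) - 4292) = √(-501737/327 - 4292) = √(-1905221/327) = I*√623007267/327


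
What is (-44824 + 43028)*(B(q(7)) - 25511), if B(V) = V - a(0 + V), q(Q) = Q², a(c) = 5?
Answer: 45738732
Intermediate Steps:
B(V) = -5 + V (B(V) = V - 1*5 = V - 5 = -5 + V)
(-44824 + 43028)*(B(q(7)) - 25511) = (-44824 + 43028)*((-5 + 7²) - 25511) = -1796*((-5 + 49) - 25511) = -1796*(44 - 25511) = -1796*(-25467) = 45738732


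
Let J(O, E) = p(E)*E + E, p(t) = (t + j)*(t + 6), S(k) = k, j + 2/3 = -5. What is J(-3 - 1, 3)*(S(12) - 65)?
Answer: 3657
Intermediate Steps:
j = -17/3 (j = -⅔ - 5 = -17/3 ≈ -5.6667)
p(t) = (6 + t)*(-17/3 + t) (p(t) = (t - 17/3)*(t + 6) = (-17/3 + t)*(6 + t) = (6 + t)*(-17/3 + t))
J(O, E) = E + E*(-34 + E² + E/3) (J(O, E) = (-34 + E² + E/3)*E + E = E*(-34 + E² + E/3) + E = E + E*(-34 + E² + E/3))
J(-3 - 1, 3)*(S(12) - 65) = ((⅓)*3*(-99 + 3 + 3*3²))*(12 - 65) = ((⅓)*3*(-99 + 3 + 3*9))*(-53) = ((⅓)*3*(-99 + 3 + 27))*(-53) = ((⅓)*3*(-69))*(-53) = -69*(-53) = 3657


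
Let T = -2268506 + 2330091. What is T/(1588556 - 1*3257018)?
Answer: -61585/1668462 ≈ -0.036911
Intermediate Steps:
T = 61585
T/(1588556 - 1*3257018) = 61585/(1588556 - 1*3257018) = 61585/(1588556 - 3257018) = 61585/(-1668462) = 61585*(-1/1668462) = -61585/1668462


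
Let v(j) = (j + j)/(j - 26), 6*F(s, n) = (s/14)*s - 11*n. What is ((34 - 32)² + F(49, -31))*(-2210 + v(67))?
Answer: -24270187/123 ≈ -1.9732e+5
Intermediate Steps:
F(s, n) = -11*n/6 + s²/84 (F(s, n) = ((s/14)*s - 11*n)/6 = (s²/14 - 11*n)/6 = (-11*n + s²/14)/6 = -11*n/6 + s²/84)
v(j) = 2*j/(-26 + j) (v(j) = (2*j)/(-26 + j) = 2*j/(-26 + j))
((34 - 32)² + F(49, -31))*(-2210 + v(67)) = ((34 - 32)² + (-11/6*(-31) + (1/84)*49²))*(-2210 + 2*67/(-26 + 67)) = (2² + (341/6 + (1/84)*2401))*(-2210 + 2*67/41) = (4 + (341/6 + 343/12))*(-2210 + 2*67*(1/41)) = (4 + 1025/12)*(-2210 + 134/41) = (1073/12)*(-90476/41) = -24270187/123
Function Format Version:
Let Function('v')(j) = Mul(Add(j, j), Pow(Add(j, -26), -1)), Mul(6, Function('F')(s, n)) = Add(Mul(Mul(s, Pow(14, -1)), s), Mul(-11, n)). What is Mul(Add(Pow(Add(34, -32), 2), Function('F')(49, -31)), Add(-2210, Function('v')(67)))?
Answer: Rational(-24270187, 123) ≈ -1.9732e+5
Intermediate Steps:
Function('F')(s, n) = Add(Mul(Rational(-11, 6), n), Mul(Rational(1, 84), Pow(s, 2))) (Function('F')(s, n) = Mul(Rational(1, 6), Add(Mul(Mul(s, Pow(14, -1)), s), Mul(-11, n))) = Mul(Rational(1, 6), Add(Mul(Mul(s, Rational(1, 14)), s), Mul(-11, n))) = Mul(Rational(1, 6), Add(Mul(Mul(Rational(1, 14), s), s), Mul(-11, n))) = Mul(Rational(1, 6), Add(Mul(Rational(1, 14), Pow(s, 2)), Mul(-11, n))) = Mul(Rational(1, 6), Add(Mul(-11, n), Mul(Rational(1, 14), Pow(s, 2)))) = Add(Mul(Rational(-11, 6), n), Mul(Rational(1, 84), Pow(s, 2))))
Function('v')(j) = Mul(2, j, Pow(Add(-26, j), -1)) (Function('v')(j) = Mul(Mul(2, j), Pow(Add(-26, j), -1)) = Mul(2, j, Pow(Add(-26, j), -1)))
Mul(Add(Pow(Add(34, -32), 2), Function('F')(49, -31)), Add(-2210, Function('v')(67))) = Mul(Add(Pow(Add(34, -32), 2), Add(Mul(Rational(-11, 6), -31), Mul(Rational(1, 84), Pow(49, 2)))), Add(-2210, Mul(2, 67, Pow(Add(-26, 67), -1)))) = Mul(Add(Pow(2, 2), Add(Rational(341, 6), Mul(Rational(1, 84), 2401))), Add(-2210, Mul(2, 67, Pow(41, -1)))) = Mul(Add(4, Add(Rational(341, 6), Rational(343, 12))), Add(-2210, Mul(2, 67, Rational(1, 41)))) = Mul(Add(4, Rational(1025, 12)), Add(-2210, Rational(134, 41))) = Mul(Rational(1073, 12), Rational(-90476, 41)) = Rational(-24270187, 123)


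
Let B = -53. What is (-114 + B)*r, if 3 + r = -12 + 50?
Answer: -5845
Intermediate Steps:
r = 35 (r = -3 + (-12 + 50) = -3 + 38 = 35)
(-114 + B)*r = (-114 - 53)*35 = -167*35 = -5845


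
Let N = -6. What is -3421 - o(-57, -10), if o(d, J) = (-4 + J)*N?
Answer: -3505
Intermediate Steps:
o(d, J) = 24 - 6*J (o(d, J) = (-4 + J)*(-6) = 24 - 6*J)
-3421 - o(-57, -10) = -3421 - (24 - 6*(-10)) = -3421 - (24 + 60) = -3421 - 1*84 = -3421 - 84 = -3505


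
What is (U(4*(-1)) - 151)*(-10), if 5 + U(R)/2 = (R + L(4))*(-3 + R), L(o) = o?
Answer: 1610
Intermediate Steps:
U(R) = -10 + 2*(-3 + R)*(4 + R) (U(R) = -10 + 2*((R + 4)*(-3 + R)) = -10 + 2*((4 + R)*(-3 + R)) = -10 + 2*((-3 + R)*(4 + R)) = -10 + 2*(-3 + R)*(4 + R))
(U(4*(-1)) - 151)*(-10) = ((-34 + 2*(4*(-1)) + 2*(4*(-1))²) - 151)*(-10) = ((-34 + 2*(-4) + 2*(-4)²) - 151)*(-10) = ((-34 - 8 + 2*16) - 151)*(-10) = ((-34 - 8 + 32) - 151)*(-10) = (-10 - 151)*(-10) = -161*(-10) = 1610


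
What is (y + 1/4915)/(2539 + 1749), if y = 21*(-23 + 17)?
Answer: -619289/21075520 ≈ -0.029384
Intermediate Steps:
y = -126 (y = 21*(-6) = -126)
(y + 1/4915)/(2539 + 1749) = (-126 + 1/4915)/(2539 + 1749) = (-126 + 1/4915)/4288 = -619289/4915*1/4288 = -619289/21075520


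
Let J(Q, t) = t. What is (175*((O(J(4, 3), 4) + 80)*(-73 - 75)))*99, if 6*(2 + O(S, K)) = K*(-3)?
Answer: -194871600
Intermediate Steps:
O(S, K) = -2 - K/2 (O(S, K) = -2 + (K*(-3))/6 = -2 + (-3*K)/6 = -2 - K/2)
(175*((O(J(4, 3), 4) + 80)*(-73 - 75)))*99 = (175*(((-2 - ½*4) + 80)*(-73 - 75)))*99 = (175*(((-2 - 2) + 80)*(-148)))*99 = (175*((-4 + 80)*(-148)))*99 = (175*(76*(-148)))*99 = (175*(-11248))*99 = -1968400*99 = -194871600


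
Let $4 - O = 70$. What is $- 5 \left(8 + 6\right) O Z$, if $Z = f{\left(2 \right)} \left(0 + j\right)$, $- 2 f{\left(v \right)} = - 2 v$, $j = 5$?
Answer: $46200$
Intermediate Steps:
$O = -66$ ($O = 4 - 70 = -66$)
$f{\left(v \right)} = v$ ($f{\left(v \right)} = - \frac{\left(-2\right) v}{2} = v$)
$Z = 10$ ($Z = 2 \left(0 + 5\right) = 2 \cdot 5 = 10$)
$- 5 \left(8 + 6\right) O Z = - 5 \left(8 + 6\right) \left(-66\right) 10 = \left(-5\right) 14 \left(-66\right) 10 = \left(-70\right) \left(-66\right) 10 = 4620 \cdot 10 = 46200$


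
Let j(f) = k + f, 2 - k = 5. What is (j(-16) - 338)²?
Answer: 127449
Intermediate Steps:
k = -3 (k = 2 - 1*5 = 2 - 5 = -3)
j(f) = -3 + f
(j(-16) - 338)² = ((-3 - 16) - 338)² = (-19 - 338)² = (-357)² = 127449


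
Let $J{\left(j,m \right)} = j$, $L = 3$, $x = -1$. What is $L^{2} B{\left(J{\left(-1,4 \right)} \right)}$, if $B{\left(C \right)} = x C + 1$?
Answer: $18$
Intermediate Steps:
$B{\left(C \right)} = 1 - C$ ($B{\left(C \right)} = - C + 1 = 1 - C$)
$L^{2} B{\left(J{\left(-1,4 \right)} \right)} = 3^{2} \left(1 - -1\right) = 9 \left(1 + 1\right) = 9 \cdot 2 = 18$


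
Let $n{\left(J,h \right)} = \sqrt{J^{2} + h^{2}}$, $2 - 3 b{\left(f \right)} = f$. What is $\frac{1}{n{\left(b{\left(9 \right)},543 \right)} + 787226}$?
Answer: $\frac{3542517}{2788760160997} - \frac{3 \sqrt{2653690}}{5577520321994} \approx 1.2694 \cdot 10^{-6}$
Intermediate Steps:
$b{\left(f \right)} = \frac{2}{3} - \frac{f}{3}$
$\frac{1}{n{\left(b{\left(9 \right)},543 \right)} + 787226} = \frac{1}{\sqrt{\left(\frac{2}{3} - 3\right)^{2} + 543^{2}} + 787226} = \frac{1}{\sqrt{\left(\frac{2}{3} - 3\right)^{2} + 294849} + 787226} = \frac{1}{\sqrt{\left(- \frac{7}{3}\right)^{2} + 294849} + 787226} = \frac{1}{\sqrt{\frac{49}{9} + 294849} + 787226} = \frac{1}{\sqrt{\frac{2653690}{9}} + 787226} = \frac{1}{\frac{\sqrt{2653690}}{3} + 787226} = \frac{1}{787226 + \frac{\sqrt{2653690}}{3}}$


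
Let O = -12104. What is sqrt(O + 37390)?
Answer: sqrt(25286) ≈ 159.02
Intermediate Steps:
sqrt(O + 37390) = sqrt(-12104 + 37390) = sqrt(25286)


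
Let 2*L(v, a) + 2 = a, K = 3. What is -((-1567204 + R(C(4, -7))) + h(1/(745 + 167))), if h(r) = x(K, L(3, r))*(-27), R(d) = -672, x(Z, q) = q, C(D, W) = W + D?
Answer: 953252201/608 ≈ 1.5678e+6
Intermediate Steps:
L(v, a) = -1 + a/2
C(D, W) = D + W
h(r) = 27 - 27*r/2 (h(r) = (-1 + r/2)*(-27) = 27 - 27*r/2)
-((-1567204 + R(C(4, -7))) + h(1/(745 + 167))) = -((-1567204 - 672) + (27 - 27/(2*(745 + 167)))) = -(-1567876 + (27 - 27/2/912)) = -(-1567876 + (27 - 27/2*1/912)) = -(-1567876 + (27 - 9/608)) = -(-1567876 + 16407/608) = -1*(-953252201/608) = 953252201/608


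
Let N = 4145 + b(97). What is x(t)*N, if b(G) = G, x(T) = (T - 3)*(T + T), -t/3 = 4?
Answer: 1527120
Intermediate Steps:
t = -12 (t = -3*4 = -12)
x(T) = 2*T*(-3 + T) (x(T) = (-3 + T)*(2*T) = 2*T*(-3 + T))
N = 4242 (N = 4145 + 97 = 4242)
x(t)*N = (2*(-12)*(-3 - 12))*4242 = (2*(-12)*(-15))*4242 = 360*4242 = 1527120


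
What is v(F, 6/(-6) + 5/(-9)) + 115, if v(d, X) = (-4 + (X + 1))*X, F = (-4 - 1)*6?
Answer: 9889/81 ≈ 122.09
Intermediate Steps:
F = -30 (F = -5*6 = -30)
v(d, X) = X*(-3 + X) (v(d, X) = (-4 + (1 + X))*X = (-3 + X)*X = X*(-3 + X))
v(F, 6/(-6) + 5/(-9)) + 115 = (6/(-6) + 5/(-9))*(-3 + (6/(-6) + 5/(-9))) + 115 = (6*(-⅙) + 5*(-⅑))*(-3 + (6*(-⅙) + 5*(-⅑))) + 115 = (-1 - 5/9)*(-3 + (-1 - 5/9)) + 115 = -14*(-3 - 14/9)/9 + 115 = -14/9*(-41/9) + 115 = 574/81 + 115 = 9889/81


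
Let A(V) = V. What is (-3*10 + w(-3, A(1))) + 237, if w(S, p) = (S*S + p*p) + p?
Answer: 218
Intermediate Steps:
w(S, p) = p + S**2 + p**2 (w(S, p) = (S**2 + p**2) + p = p + S**2 + p**2)
(-3*10 + w(-3, A(1))) + 237 = (-3*10 + (1 + (-3)**2 + 1**2)) + 237 = (-30 + (1 + 9 + 1)) + 237 = (-30 + 11) + 237 = -19 + 237 = 218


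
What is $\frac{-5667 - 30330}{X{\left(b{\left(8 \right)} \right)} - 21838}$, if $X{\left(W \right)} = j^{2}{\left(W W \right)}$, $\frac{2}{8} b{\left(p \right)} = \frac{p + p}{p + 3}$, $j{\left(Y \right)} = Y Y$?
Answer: $- \frac{2572092213119}{92264602489126} \approx -0.027877$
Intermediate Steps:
$j{\left(Y \right)} = Y^{2}$
$b{\left(p \right)} = \frac{8 p}{3 + p}$ ($b{\left(p \right)} = 4 \frac{p + p}{p + 3} = 4 \frac{2 p}{3 + p} = \frac{8 p}{3 + p}$)
$X{\left(W \right)} = W^{8}$ ($X{\left(W \right)} = \left(\left(W W\right)^{2}\right)^{2} = \left(\left(W^{2}\right)^{2}\right)^{2} = \left(W^{4}\right)^{2} = W^{8}$)
$\frac{-5667 - 30330}{X{\left(b{\left(8 \right)} \right)} - 21838} = \frac{-5667 - 30330}{\left(8 \cdot 8 \frac{1}{3 + 8}\right)^{8} - 21838} = - \frac{35997}{\left(8 \cdot 8 \cdot \frac{1}{11}\right)^{8} - 21838} = - \frac{35997}{\left(\frac{64}{11}\right)^{8} - 21838} = - \frac{35997}{\frac{281474976710656}{214358881} - 21838} = - \frac{35997}{\frac{276793807467378}{214358881}} = \left(-35997\right) \frac{214358881}{276793807467378} = - \frac{2572092213119}{92264602489126}$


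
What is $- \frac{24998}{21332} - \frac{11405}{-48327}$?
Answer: $- \frac{482393443}{515455782} \approx -0.93586$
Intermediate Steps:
$- \frac{24998}{21332} - \frac{11405}{-48327} = \left(-24998\right) \frac{1}{21332} - - \frac{11405}{48327} = - \frac{12499}{10666} + \frac{11405}{48327} = - \frac{482393443}{515455782}$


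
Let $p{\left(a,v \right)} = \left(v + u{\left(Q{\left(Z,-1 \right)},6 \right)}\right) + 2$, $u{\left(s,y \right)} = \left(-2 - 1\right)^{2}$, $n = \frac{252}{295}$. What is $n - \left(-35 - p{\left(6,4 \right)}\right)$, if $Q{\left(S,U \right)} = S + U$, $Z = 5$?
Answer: $\frac{15002}{295} \approx 50.854$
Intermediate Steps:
$n = \frac{252}{295}$ ($n = 252 \cdot \frac{1}{295} = \frac{252}{295} \approx 0.85424$)
$u{\left(s,y \right)} = 9$ ($u{\left(s,y \right)} = \left(-3\right)^{2} = 9$)
$p{\left(a,v \right)} = 11 + v$ ($p{\left(a,v \right)} = \left(v + 9\right) + 2 = \left(9 + v\right) + 2 = 11 + v$)
$n - \left(-35 - p{\left(6,4 \right)}\right) = \frac{252}{295} - \left(-35 - \left(11 + 4\right)\right) = \frac{252}{295} - \left(-35 - 15\right) = \frac{252}{295} - -50 = \frac{252}{295} + 50 = \frac{15002}{295}$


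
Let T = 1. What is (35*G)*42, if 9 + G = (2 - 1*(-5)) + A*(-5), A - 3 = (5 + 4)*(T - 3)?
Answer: 107310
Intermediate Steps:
A = -15 (A = 3 + (5 + 4)*(1 - 3) = 3 + 9*(-2) = 3 - 18 = -15)
G = 73 (G = -9 + ((2 - 1*(-5)) - 15*(-5)) = -9 + ((2 + 5) + 75) = -9 + (7 + 75) = -9 + 82 = 73)
(35*G)*42 = (35*73)*42 = 2555*42 = 107310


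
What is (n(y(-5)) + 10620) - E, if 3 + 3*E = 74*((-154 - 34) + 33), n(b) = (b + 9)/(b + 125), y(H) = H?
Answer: 433331/30 ≈ 14444.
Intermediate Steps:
n(b) = (9 + b)/(125 + b)
E = -11473/3 (E = -1 + (74*((-154 - 34) + 33))/3 = -1 + (74*(-188 + 33))/3 = -1 + (74*(-155))/3 = -1 + (⅓)*(-11470) = -1 - 11470/3 = -11473/3 ≈ -3824.3)
(n(y(-5)) + 10620) - E = ((9 - 5)/(125 - 5) + 10620) - 1*(-11473/3) = (4/120 + 10620) + 11473/3 = ((1/120)*4 + 10620) + 11473/3 = (1/30 + 10620) + 11473/3 = 318601/30 + 11473/3 = 433331/30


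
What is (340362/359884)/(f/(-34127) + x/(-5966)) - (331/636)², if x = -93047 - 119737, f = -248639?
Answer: -39597535441570371443/159129086208208620336 ≈ -0.24884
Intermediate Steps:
x = -212784
(340362/359884)/(f/(-34127) + x/(-5966)) - (331/636)² = (340362/359884)/(-248639/(-34127) - 212784/(-5966)) - (331/636)² = (340362*(1/359884))/(-248639*(-1/34127) - 212784*(-1/5966)) - (331*(1/636))² = 170181/(179942*(248639/34127 + 106392/2983)) - (331/636)² = 170181/(179942*(4372529921/101800841)) - 1*109561/404496 = (170181/179942)*(101800841/4372529921) - 109561/404496 = 17324568922221/786801779044582 - 109561/404496 = -39597535441570371443/159129086208208620336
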